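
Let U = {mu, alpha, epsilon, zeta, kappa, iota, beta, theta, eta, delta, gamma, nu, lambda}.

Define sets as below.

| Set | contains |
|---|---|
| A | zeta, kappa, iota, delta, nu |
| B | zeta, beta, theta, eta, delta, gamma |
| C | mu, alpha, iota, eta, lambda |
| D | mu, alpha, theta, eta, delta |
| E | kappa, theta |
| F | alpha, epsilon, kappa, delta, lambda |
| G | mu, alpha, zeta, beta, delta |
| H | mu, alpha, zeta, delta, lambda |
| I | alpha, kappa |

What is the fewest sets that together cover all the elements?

4

Take {A, B, C, F}. Their union is {mu, alpha, epsilon, zeta, kappa, iota, beta, theta, eta, delta, gamma, nu, lambda}, which is all 13 elements.
No 3 of the 9 sets cover everything (all 84 combinations miss at least one element), so 4 is optimal.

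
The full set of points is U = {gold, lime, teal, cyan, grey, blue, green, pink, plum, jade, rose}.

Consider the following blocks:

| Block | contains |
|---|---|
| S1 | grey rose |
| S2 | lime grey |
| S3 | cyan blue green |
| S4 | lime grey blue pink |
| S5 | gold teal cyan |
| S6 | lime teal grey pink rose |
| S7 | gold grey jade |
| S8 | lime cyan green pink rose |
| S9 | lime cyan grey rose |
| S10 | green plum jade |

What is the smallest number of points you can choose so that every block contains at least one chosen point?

3

H = {cyan, grey, plum} meets every block (each contains at least one member of H), and |H| = 3.
The blocks S1, S5, S10 are pairwise disjoint, so any hitting set needs a separate point for each — at least 3. Hence 3 is optimal.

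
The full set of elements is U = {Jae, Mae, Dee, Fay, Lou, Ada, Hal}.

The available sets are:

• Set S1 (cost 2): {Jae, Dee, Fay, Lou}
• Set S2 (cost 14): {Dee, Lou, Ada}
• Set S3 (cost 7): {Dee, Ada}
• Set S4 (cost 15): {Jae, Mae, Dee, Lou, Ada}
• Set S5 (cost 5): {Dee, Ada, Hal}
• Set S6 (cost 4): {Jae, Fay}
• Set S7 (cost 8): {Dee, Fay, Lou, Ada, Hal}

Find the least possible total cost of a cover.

22

S1, S4, S5 together cover every element (S1 ∪ S4 ∪ S5 = {Jae, Mae, Dee, Fay, Lou, Ada, Hal}); total cost 2 + 15 + 5 = 22.
No covering selection has total cost below 22.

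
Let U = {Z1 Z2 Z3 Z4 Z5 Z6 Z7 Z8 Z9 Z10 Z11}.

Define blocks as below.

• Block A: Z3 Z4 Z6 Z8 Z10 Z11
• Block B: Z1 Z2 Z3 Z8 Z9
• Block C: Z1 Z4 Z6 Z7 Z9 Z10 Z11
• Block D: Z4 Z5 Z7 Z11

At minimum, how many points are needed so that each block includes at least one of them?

H = {Z2, Z4} meets every block (each contains at least one member of H), and |H| = 2.
The blocks B, D are pairwise disjoint, so any hitting set needs a separate point for each — at least 2. Hence 2 is optimal.

2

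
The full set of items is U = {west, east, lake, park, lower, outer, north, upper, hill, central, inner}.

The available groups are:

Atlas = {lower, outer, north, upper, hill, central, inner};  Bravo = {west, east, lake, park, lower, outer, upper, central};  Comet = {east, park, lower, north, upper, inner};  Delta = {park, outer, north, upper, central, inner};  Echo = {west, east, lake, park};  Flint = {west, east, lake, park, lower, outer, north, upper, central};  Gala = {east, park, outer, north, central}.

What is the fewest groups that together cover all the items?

2

Take {Atlas, Echo}. Their union is {west, east, lake, park, lower, outer, north, upper, hill, central, inner}, which is all 11 items.
No single group has all 11 items (the largest, Flint, has 9), so 2 is optimal.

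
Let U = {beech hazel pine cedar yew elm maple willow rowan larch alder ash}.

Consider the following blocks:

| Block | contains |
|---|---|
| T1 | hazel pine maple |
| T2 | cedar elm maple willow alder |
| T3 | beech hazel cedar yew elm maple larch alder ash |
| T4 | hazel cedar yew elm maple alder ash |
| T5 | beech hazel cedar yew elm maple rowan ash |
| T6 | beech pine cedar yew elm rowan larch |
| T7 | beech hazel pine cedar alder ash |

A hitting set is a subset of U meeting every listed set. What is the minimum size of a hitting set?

The 2 elements {cedar, maple} hit every block.
No single element lies in every block, so at least 2 are needed and 2 is optimal.

2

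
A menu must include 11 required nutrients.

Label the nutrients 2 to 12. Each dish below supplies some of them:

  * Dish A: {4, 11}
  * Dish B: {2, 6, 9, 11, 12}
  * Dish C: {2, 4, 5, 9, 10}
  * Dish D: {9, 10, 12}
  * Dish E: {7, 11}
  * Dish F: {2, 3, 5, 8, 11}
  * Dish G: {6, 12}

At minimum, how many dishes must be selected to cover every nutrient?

B and C and E and F together: B ∪ C ∪ E ∪ F = {2, 3, 4, 5, 6, 7, 8, 9, 10, 11, 12} — every nutrient is covered.
No 3 of the 7 dishes cover everything (all 35 combinations miss at least one nutrient), so 4 is optimal.

4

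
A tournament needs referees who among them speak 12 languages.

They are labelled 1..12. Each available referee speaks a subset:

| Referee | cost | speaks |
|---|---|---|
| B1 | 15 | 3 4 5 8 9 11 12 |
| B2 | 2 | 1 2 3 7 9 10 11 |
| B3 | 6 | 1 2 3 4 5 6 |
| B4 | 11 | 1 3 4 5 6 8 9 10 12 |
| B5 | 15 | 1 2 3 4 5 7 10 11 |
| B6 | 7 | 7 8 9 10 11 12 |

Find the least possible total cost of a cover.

13

B3, B6 together cover every language (B3 ∪ B6 = {1, 2, 3, 4, 5, 6, 7, 8, 9, 10, 11, 12}); total cost 6 + 7 = 13.
The greedy pick B2, B3, B6 costs 15; no covering selection beats 13.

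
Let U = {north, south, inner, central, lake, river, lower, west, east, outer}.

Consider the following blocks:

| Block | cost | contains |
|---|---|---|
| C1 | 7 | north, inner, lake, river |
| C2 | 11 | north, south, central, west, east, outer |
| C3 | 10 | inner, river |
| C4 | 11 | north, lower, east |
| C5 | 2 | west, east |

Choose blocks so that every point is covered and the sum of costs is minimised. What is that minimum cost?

29

C1, C2, C4 together cover every point (C1 ∪ C2 ∪ C4 = {north, south, inner, central, lake, river, lower, west, east, outer}); total cost 7 + 11 + 11 = 29.
The greedy pick C5, C1, C2, C4 costs 31; no covering selection beats 29.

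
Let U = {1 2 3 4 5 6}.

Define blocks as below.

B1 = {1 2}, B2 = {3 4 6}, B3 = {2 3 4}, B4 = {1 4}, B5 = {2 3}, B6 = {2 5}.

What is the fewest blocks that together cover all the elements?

3

B1 and B2 and B6 together: B1 ∪ B2 ∪ B6 = {1, 2, 3, 4, 5, 6} — every element is covered.
Only B6 contains 5, so B6 is forced; the remaining 4 elements need at least 2 more blocks (each remaining block adds at most 3) — so at least 3 blocks are needed, and 3 is optimal.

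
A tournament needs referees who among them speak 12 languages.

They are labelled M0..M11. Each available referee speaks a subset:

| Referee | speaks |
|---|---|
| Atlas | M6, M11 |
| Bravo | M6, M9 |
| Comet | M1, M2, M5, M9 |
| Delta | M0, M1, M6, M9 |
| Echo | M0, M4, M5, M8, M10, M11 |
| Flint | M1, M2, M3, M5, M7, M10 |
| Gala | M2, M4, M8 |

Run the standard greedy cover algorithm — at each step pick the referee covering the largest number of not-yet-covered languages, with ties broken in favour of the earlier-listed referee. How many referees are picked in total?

3

Greedy: pick Echo (covers 6 new) → pick Flint (covers 4 new) → pick Bravo (covers 2 new). Total picks: 3.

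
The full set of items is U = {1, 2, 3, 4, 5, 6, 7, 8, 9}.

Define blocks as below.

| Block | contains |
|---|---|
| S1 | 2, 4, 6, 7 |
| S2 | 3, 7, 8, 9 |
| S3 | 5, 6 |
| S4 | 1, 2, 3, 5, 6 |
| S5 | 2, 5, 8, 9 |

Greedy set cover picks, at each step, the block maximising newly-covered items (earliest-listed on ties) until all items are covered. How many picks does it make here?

3

Greedy: pick S4 (covers 5 new) → pick S2 (covers 3 new) → pick S1 (covers 1 new). Total picks: 3.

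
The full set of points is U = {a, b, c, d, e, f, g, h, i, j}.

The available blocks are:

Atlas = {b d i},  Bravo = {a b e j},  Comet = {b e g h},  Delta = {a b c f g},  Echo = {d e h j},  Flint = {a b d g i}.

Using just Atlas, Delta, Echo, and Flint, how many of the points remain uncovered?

Union of Atlas, Delta, Echo, Flint = {a, b, c, d, e, f, g, h, i, j} — that's every point, so 0 are uncovered.

0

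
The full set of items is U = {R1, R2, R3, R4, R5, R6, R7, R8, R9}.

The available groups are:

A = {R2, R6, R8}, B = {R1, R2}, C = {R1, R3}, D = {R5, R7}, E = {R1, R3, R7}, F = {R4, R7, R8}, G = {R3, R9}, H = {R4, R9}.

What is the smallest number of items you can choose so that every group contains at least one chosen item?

4

The 4 items {R2, R3, R4, R7} hit every group.
The groups A, C, D, H are pairwise disjoint, so any hitting set needs a separate item for each — at least 4. Hence 4 is optimal.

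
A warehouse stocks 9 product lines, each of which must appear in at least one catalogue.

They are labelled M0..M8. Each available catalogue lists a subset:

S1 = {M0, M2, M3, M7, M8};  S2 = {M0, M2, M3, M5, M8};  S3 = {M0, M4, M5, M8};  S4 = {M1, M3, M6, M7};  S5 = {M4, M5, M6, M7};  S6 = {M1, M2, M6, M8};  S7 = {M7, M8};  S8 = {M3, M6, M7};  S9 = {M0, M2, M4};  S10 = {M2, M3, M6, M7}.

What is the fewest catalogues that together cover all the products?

3

S2 and S3 and S4 together: S2 ∪ S3 ∪ S4 = {M0, M1, M2, M3, M4, M5, M6, M7, M8} — every product is covered.
No 2 of the 10 catalogues cover everything (all 45 combinations miss at least one product), so 3 is optimal.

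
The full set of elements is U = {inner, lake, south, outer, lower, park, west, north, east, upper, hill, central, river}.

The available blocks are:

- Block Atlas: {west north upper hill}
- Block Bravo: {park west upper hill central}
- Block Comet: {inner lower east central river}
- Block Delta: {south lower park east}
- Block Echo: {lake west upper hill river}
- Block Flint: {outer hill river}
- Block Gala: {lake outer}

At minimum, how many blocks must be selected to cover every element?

Atlas, Comet, Delta, and Gala cover everything between them: the union {inner, lake, south, outer, lower, park, west, north, east, upper, hill, central, river} is all of U.
No 3 of the 7 blocks cover everything (all 35 combinations miss at least one element), so 4 is optimal.

4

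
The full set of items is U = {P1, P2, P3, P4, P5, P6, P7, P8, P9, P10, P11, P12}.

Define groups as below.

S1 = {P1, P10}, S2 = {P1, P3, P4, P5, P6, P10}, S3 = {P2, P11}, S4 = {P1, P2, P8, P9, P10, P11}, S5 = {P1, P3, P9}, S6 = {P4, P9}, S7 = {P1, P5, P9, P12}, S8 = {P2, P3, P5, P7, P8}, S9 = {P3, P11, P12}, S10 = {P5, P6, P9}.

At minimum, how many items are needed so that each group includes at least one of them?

The 4 items {P1, P2, P9, P12} hit every group.
No choice of 3 items meets every group, so 4 is the minimum.

4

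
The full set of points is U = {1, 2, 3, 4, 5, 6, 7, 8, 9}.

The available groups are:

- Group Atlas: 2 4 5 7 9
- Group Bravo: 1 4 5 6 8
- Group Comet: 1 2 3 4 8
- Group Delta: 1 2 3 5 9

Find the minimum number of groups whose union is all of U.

Atlas, Bravo, and Delta cover everything between them: the union {1, 2, 3, 4, 5, 6, 7, 8, 9} is all of U.
Only Bravo contains 6, so Bravo is forced; the remaining 4 points need at least 2 more groups (each remaining group adds at most 3) — so at least 3 groups are needed, and 3 is optimal.

3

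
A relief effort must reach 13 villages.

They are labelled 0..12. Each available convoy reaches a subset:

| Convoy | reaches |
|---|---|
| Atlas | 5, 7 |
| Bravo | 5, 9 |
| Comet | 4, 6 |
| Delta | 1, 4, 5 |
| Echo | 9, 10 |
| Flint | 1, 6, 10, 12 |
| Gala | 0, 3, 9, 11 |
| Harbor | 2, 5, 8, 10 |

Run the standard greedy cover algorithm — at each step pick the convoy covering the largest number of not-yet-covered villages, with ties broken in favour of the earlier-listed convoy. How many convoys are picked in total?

5

Greedy: pick Flint (covers 4 new) → pick Gala (covers 4 new) → pick Harbor (covers 3 new) → pick Atlas (covers 1 new) → pick Comet (covers 1 new). Total picks: 5.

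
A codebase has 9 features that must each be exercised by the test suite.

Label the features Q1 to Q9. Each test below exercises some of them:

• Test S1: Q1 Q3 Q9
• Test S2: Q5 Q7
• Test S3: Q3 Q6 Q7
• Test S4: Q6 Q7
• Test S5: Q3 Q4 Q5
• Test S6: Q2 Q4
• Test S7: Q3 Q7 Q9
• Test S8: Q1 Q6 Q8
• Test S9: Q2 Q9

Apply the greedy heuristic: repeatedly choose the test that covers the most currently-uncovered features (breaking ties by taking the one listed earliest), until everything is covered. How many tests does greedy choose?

Greedy: pick S1 (covers 3 new) → pick S2 (covers 2 new) → pick S6 (covers 2 new) → pick S8 (covers 2 new). Total picks: 4.

4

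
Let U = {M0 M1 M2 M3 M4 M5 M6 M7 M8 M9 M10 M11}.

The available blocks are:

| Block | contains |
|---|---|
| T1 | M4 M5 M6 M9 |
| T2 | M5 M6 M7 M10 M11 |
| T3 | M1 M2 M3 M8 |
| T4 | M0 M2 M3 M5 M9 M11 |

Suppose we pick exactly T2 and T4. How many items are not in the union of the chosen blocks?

Union of T2, T4 = {M0, M2, M3, M5, M6, M7, M9, M10, M11}.
Not covered: M1, M4, M8 — 3 items.

3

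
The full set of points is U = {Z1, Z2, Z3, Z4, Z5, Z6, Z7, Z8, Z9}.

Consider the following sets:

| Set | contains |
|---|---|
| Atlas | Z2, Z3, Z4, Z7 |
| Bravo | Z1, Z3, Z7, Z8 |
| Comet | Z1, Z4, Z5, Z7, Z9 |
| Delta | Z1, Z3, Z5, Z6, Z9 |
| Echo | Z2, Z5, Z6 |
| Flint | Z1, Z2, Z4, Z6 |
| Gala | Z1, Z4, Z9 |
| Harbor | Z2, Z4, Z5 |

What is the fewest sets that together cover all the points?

3

Take {Bravo, Comet, Echo}. Their union is {Z1, Z2, Z3, Z4, Z5, Z6, Z7, Z8, Z9}, which is all 9 points.
Only Bravo contains Z8, so Bravo is forced; the remaining 5 points need at least 2 more sets (each remaining set adds at most 3) — so at least 3 sets are needed, and 3 is optimal.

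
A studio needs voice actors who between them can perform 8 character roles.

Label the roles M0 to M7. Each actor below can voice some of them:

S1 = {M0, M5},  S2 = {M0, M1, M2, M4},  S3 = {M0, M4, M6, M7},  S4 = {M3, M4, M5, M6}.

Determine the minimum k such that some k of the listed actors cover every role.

S2 and S3 and S4 together: S2 ∪ S3 ∪ S4 = {M0, M1, M2, M3, M4, M5, M6, M7} — every role is covered.
Only S2 contains M1, so S2 is forced; the remaining 4 roles need at least 2 more actors (each remaining actor adds at most 3) — so at least 3 actors are needed, and 3 is optimal.

3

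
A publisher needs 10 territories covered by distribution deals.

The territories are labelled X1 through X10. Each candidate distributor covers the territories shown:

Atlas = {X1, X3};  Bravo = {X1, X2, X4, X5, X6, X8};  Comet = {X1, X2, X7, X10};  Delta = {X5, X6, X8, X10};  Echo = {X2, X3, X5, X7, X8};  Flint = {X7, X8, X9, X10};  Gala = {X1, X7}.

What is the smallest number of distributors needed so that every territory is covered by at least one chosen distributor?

3

Bravo and Echo and Flint together: Bravo ∪ Echo ∪ Flint = {X1, X2, X3, X4, X5, X6, X7, X8, X9, X10} — every territory is covered.
Only Bravo contains X4, so Bravo is forced; the remaining 4 territories need at least 2 more distributors (each remaining distributor adds at most 3) — so at least 3 distributors are needed, and 3 is optimal.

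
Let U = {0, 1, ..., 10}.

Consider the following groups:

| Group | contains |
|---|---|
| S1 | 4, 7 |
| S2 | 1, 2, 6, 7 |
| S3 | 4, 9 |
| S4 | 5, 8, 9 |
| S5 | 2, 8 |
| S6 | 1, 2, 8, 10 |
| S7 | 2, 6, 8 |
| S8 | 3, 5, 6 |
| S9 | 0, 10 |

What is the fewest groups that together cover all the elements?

5

Take {S2, S3, S7, S8, S9}. Their union is {0, 1, 2, 3, 4, 5, 6, 7, 8, 9, 10}, which is all 11 elements.
No 4 of the 9 groups cover everything (all 126 combinations miss at least one element), so 5 is optimal.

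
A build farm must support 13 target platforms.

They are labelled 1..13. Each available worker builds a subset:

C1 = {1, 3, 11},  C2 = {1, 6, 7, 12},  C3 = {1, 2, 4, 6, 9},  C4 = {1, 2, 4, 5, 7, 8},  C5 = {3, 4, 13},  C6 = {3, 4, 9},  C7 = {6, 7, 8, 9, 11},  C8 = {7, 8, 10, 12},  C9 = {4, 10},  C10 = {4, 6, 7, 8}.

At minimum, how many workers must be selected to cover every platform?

C4 and C5 and C7 and C8 together: C4 ∪ C5 ∪ C7 ∪ C8 = {1, 2, 3, 4, 5, 6, 7, 8, 9, 10, 11, 12, 13} — every platform is covered.
Only C4 contains 5, so C4 is forced; the remaining 7 platforms need at least 3 more workers (each remaining worker adds at most 3) — so at least 4 workers are needed, and 4 is optimal.

4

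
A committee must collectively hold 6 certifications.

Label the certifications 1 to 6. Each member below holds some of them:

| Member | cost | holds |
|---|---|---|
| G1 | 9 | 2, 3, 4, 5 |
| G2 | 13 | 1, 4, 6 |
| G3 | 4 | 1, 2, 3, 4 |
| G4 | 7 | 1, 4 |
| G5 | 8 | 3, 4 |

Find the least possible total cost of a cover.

22

G1, G2 together cover every certification (G1 ∪ G2 = {1, 2, 3, 4, 5, 6}); total cost 9 + 13 = 22.
The greedy pick G3, G1, G2 costs 26; no covering selection beats 22.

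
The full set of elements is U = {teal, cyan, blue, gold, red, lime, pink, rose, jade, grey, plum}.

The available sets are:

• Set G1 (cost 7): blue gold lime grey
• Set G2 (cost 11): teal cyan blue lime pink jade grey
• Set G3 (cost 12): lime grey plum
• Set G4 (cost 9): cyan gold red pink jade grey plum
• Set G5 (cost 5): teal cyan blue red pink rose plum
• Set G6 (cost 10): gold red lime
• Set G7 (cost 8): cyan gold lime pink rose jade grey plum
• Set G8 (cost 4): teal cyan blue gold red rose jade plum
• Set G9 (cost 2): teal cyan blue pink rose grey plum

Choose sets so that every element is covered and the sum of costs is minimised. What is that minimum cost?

G7, G8 together cover every element (G7 ∪ G8 = {teal, cyan, blue, gold, red, lime, pink, rose, jade, grey, plum}); total cost 8 + 4 = 12.
The greedy pick G9, G8, G1 costs 13; no covering selection beats 12.

12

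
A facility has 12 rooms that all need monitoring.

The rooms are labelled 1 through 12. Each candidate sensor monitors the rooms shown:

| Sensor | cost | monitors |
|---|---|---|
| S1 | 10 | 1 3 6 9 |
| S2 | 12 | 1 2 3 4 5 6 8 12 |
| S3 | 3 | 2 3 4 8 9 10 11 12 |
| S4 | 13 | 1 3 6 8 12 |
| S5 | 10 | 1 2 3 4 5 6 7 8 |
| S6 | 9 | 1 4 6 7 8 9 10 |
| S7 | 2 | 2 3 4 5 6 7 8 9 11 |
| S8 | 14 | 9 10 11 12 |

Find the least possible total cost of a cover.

S3, S5 together cover every room (S3 ∪ S5 = {1, 2, 3, 4, 5, 6, 7, 8, 9, 10, 11, 12}); total cost 3 + 10 = 13.
The greedy pick S7, S3, S6 costs 14; no covering selection beats 13.

13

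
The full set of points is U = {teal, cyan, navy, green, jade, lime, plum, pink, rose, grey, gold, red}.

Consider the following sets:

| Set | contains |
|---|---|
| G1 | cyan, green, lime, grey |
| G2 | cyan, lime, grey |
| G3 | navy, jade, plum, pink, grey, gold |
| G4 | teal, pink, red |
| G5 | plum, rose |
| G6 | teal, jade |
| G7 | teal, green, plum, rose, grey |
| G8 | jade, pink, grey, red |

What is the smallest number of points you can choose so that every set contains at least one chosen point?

The 3 points {teal, rose, grey} hit every set.
The sets G1, G4, G5 are pairwise disjoint, so any hitting set needs a separate point for each — at least 3. Hence 3 is optimal.

3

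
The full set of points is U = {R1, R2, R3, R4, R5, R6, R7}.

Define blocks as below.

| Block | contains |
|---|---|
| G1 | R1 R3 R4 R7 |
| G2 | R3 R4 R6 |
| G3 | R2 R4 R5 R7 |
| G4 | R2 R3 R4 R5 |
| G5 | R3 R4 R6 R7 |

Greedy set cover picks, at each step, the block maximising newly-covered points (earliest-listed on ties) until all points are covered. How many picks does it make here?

3

Greedy: pick G1 (covers 4 new) → pick G3 (covers 2 new) → pick G2 (covers 1 new). Total picks: 3.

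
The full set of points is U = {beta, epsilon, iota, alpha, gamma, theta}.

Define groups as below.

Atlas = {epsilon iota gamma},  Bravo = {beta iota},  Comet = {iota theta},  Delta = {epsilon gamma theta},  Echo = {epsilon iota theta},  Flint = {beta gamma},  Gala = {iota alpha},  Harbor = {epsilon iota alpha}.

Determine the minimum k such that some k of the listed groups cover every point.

Delta and Flint and Gala together: Delta ∪ Flint ∪ Gala = {beta, epsilon, iota, alpha, gamma, theta} — every point is covered.
No 2 of the 8 groups cover everything (all 28 combinations miss at least one point), so 3 is optimal.

3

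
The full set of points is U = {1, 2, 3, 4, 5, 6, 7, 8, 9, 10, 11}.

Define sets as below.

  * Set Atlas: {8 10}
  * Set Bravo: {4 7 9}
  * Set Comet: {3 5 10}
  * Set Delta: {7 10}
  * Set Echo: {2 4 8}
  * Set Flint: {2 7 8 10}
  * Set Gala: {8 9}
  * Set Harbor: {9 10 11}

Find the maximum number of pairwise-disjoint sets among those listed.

2

Atlas, Bravo are pairwise disjoint (Atlas={8,10}; Bravo={4,7,9}).
Every remaining set overlaps one of these, and no 3 of the listed sets are pairwise disjoint, so 2 is the maximum.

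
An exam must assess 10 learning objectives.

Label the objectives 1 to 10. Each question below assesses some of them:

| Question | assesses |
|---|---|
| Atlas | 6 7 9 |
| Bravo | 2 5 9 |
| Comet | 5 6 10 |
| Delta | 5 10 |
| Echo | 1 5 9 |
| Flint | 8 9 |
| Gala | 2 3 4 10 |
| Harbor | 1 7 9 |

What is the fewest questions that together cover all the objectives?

Atlas and Echo and Flint and Gala together: Atlas ∪ Echo ∪ Flint ∪ Gala = {1, 2, 3, 4, 5, 6, 7, 8, 9, 10} — every objective is covered.
No 3 of the 8 questions cover everything (all 56 combinations miss at least one objective), so 4 is optimal.

4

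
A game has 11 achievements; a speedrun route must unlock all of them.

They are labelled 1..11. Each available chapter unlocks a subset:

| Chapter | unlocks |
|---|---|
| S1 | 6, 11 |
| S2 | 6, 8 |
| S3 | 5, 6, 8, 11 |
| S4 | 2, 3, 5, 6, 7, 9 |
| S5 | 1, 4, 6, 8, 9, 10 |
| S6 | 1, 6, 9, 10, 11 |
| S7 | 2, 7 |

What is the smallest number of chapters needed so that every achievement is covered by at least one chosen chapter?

3

S3 and S4 and S5 together: S3 ∪ S4 ∪ S5 = {1, 2, 3, 4, 5, 6, 7, 8, 9, 10, 11} — every achievement is covered.
Only S4 contains 3, so S4 is forced; the remaining 5 achievements need at least 2 more chapters (each remaining chapter adds at most 4) — so at least 3 chapters are needed, and 3 is optimal.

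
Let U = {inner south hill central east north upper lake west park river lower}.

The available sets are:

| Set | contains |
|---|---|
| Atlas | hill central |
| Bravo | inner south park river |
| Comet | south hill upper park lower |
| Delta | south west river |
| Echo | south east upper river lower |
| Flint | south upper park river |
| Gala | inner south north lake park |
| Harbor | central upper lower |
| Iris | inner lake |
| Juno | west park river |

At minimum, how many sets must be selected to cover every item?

Take {Atlas, Echo, Gala, Juno}. Their union is {inner, south, hill, central, east, north, upper, lake, west, park, river, lower}, which is all 12 items.
No 3 of the 10 sets cover everything (all 120 combinations miss at least one item), so 4 is optimal.

4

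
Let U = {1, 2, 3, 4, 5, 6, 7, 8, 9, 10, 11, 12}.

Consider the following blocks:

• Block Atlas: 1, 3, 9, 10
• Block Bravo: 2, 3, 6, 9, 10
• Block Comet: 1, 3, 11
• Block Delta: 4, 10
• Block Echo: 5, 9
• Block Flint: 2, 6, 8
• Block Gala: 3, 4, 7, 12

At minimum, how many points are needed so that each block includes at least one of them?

4

H = {3, 4, 8, 9} meets every block (each contains at least one member of H), and |H| = 4.
The blocks Comet, Delta, Echo, Flint are pairwise disjoint, so any hitting set needs a separate point for each — at least 4. Hence 4 is optimal.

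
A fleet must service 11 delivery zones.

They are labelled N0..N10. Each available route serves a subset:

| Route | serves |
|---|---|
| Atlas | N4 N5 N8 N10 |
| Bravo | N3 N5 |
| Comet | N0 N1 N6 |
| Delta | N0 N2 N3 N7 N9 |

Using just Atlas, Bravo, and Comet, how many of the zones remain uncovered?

Union of Atlas, Bravo, Comet = {N0, N1, N3, N4, N5, N6, N8, N10}.
Not covered: N2, N7, N9 — 3 zones.

3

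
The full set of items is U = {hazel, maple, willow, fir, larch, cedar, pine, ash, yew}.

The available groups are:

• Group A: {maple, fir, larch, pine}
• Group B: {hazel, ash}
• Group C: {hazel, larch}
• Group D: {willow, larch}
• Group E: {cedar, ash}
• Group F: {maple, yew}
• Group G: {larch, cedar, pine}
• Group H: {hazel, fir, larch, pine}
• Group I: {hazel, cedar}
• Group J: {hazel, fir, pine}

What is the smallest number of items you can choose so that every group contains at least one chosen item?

4

The 4 items {hazel, maple, larch, cedar} hit every group.
The groups D, E, F, J are pairwise disjoint, so any hitting set needs a separate item for each — at least 4. Hence 4 is optimal.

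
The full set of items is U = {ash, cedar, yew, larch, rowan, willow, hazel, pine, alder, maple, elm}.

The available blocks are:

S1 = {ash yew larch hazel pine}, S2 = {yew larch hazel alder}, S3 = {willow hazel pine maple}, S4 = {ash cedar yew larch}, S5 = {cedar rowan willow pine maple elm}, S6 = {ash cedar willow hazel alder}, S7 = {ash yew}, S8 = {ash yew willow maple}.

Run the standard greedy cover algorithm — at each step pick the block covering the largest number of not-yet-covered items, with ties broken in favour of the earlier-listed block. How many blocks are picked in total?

3

Greedy: pick S5 (covers 6 new) → pick S1 (covers 4 new) → pick S2 (covers 1 new). Total picks: 3.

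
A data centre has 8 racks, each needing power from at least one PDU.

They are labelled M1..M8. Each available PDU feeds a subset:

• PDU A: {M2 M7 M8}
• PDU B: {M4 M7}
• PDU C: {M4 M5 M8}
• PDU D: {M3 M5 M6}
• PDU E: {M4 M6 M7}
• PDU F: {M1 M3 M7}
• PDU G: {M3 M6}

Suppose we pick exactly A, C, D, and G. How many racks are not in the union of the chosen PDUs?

Union of A, C, D, G = {M2, M3, M4, M5, M6, M7, M8}.
Not covered: M1 — 1 rack.

1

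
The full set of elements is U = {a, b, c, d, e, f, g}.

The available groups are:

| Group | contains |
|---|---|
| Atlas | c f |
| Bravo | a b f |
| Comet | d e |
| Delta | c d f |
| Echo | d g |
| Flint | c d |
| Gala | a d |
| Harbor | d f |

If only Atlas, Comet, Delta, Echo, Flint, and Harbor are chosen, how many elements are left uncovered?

2

Union of Atlas, Comet, Delta, Echo, Flint, Harbor = {c, d, e, f, g}.
Not covered: a, b — 2 elements.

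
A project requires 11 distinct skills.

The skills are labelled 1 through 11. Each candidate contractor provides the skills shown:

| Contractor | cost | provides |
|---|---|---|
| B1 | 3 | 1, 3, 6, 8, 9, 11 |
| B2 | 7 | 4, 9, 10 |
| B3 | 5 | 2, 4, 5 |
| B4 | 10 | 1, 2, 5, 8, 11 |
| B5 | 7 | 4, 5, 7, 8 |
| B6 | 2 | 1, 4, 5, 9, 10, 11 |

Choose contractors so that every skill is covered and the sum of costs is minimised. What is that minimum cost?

B1, B3, B5, B6 together cover every skill (B1 ∪ B3 ∪ B5 ∪ B6 = {1, 2, 3, 4, 5, 6, 7, 8, 9, 10, 11}); total cost 3 + 5 + 7 + 2 = 17.
No covering selection has total cost below 17.

17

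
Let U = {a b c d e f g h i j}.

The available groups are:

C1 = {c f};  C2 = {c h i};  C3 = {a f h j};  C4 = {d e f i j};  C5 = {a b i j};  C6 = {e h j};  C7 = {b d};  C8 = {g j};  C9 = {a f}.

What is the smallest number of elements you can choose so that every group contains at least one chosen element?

The 4 elements {c, d, f, j} hit every group.
The groups C2, C7, C8, C9 are pairwise disjoint, so any hitting set needs a separate element for each — at least 4. Hence 4 is optimal.

4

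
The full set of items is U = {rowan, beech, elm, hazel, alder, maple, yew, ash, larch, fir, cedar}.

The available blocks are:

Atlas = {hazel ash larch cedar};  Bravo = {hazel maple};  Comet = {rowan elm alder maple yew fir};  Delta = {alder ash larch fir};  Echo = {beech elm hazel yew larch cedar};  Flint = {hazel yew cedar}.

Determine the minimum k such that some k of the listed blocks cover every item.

Atlas, Comet, and Echo cover everything between them: the union {rowan, beech, elm, hazel, alder, maple, yew, ash, larch, fir, cedar} is all of U.
Only Comet contains rowan, so Comet is forced; the remaining 5 items need at least 2 more blocks (each remaining block adds at most 4) — so at least 3 blocks are needed, and 3 is optimal.

3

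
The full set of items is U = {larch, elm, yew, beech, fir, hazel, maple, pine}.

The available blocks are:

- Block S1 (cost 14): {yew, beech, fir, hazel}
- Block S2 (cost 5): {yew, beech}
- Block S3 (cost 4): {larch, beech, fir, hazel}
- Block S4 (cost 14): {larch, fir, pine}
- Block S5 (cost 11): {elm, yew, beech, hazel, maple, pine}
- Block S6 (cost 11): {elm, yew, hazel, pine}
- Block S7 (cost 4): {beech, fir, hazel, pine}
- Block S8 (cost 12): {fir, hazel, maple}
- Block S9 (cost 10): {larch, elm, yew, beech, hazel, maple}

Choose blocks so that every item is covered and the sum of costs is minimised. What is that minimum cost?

14

S7, S9 together cover every item (S7 ∪ S9 = {larch, elm, yew, beech, fir, hazel, maple, pine}); total cost 4 + 10 = 14.
The greedy pick S3, S5 costs 15; no covering selection beats 14.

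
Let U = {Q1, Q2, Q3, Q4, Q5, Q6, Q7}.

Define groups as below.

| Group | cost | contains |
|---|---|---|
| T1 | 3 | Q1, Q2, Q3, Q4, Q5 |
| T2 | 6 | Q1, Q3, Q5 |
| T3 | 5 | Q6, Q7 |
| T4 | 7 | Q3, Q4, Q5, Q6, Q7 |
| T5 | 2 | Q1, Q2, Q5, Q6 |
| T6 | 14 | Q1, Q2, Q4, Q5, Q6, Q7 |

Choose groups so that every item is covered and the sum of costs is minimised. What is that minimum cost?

8

T1, T3 together cover every item (T1 ∪ T3 = {Q1, Q2, Q3, Q4, Q5, Q6, Q7}); total cost 3 + 5 = 8.
The greedy pick T5, T1, T3 costs 10; no covering selection beats 8.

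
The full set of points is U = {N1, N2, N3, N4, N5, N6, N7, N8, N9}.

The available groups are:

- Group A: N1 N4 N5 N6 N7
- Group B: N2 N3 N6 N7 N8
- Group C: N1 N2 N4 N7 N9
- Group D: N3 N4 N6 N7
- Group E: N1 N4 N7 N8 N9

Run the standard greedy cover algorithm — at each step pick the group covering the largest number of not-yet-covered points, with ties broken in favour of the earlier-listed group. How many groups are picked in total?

Greedy: pick A (covers 5 new) → pick B (covers 3 new) → pick C (covers 1 new). Total picks: 3.

3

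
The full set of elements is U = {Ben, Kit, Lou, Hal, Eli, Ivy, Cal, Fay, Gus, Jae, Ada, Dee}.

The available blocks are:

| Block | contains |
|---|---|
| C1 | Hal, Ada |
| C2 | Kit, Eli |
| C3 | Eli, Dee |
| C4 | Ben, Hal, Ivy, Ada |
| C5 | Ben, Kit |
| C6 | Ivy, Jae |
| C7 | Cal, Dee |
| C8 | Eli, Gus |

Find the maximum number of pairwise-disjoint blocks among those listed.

5

C1, C5, C6, C7, C8 are pairwise disjoint (C1={Hal,Ada}; C5={Ben,Kit}; C6={Ivy,Jae}; C7={Cal,Dee}; C8={Eli,Gus}).
Every remaining block overlaps one of these, and no 6 of the listed blocks are pairwise disjoint, so 5 is the maximum.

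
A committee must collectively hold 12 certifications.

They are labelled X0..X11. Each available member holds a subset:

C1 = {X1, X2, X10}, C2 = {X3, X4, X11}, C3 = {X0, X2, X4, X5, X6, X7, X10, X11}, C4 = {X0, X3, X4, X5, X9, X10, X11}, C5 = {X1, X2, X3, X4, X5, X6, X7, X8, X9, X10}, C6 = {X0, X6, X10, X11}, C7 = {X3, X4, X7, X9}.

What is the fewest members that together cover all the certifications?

2

C4 and C5 together: C4 ∪ C5 = {X0, X1, X2, X3, X4, X5, X6, X7, X8, X9, X10, X11} — every certification is covered.
No single member has all 12 certifications (the largest, C5, has 10), so 2 is optimal.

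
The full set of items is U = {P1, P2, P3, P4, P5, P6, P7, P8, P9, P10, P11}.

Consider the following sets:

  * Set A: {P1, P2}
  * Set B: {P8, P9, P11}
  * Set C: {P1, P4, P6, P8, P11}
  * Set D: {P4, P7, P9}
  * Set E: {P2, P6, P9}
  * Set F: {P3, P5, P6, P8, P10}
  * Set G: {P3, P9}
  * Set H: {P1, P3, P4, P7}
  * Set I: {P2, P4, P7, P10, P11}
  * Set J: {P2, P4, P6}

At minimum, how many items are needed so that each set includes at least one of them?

4

T = {P2, P4, P5, P9} meets every set (each contains at least one member of T), and |T| = 4.
No choice of 3 items meets every set, so 4 is the minimum.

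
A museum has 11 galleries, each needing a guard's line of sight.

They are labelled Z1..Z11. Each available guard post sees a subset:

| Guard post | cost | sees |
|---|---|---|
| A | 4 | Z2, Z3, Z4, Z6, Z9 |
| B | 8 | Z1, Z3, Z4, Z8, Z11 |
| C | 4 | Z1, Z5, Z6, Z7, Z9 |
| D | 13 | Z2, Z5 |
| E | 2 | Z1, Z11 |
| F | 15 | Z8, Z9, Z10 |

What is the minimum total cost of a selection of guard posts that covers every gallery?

A, C, E, F together cover every gallery (A ∪ C ∪ E ∪ F = {Z1, Z2, Z3, Z4, Z5, Z6, Z7, Z8, Z9, Z10, Z11}); total cost 4 + 4 + 2 + 15 = 25.
No covering selection has total cost below 25.

25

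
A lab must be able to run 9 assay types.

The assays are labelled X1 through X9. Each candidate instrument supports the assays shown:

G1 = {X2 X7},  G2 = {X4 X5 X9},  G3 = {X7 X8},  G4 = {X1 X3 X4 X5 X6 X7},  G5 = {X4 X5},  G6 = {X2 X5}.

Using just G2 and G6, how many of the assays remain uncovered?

5

Union of G2, G6 = {X2, X4, X5, X9}.
Not covered: X1, X3, X6, X7, X8 — 5 assays.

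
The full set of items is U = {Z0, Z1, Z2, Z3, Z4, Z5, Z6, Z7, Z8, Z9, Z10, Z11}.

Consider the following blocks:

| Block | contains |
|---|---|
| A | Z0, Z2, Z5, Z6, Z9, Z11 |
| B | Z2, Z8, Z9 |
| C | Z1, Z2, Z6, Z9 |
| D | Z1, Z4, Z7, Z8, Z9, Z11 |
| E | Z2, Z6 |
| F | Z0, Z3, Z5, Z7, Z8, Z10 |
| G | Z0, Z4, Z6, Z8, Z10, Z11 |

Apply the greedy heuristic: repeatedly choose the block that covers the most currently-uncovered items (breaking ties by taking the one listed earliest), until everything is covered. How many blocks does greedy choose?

3

Greedy: pick A (covers 6 new) → pick D (covers 4 new) → pick F (covers 2 new). Total picks: 3.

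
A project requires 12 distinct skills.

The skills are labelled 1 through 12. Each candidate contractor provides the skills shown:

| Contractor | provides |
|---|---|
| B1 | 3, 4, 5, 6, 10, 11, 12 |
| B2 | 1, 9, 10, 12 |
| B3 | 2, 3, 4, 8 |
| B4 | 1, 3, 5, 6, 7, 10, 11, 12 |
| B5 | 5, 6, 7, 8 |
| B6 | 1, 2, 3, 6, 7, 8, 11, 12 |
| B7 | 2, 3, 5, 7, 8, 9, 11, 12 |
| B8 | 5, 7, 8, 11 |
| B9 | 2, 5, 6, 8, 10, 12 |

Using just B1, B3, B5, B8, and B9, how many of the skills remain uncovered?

2

Union of B1, B3, B5, B8, B9 = {2, 3, 4, 5, 6, 7, 8, 10, 11, 12}.
Not covered: 1, 9 — 2 skills.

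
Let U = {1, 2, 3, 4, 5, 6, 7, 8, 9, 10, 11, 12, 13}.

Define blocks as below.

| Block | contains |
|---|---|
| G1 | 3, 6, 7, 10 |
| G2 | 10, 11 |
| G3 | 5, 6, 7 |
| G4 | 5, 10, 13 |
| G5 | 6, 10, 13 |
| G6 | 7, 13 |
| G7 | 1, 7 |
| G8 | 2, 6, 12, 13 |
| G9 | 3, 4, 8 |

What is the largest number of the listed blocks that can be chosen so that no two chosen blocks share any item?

4

G2, G7, G8, G9 are pairwise disjoint (G2={10,11}; G7={1,7}; G8={2,6,12,13}; G9={3,4,8}).
Every remaining block overlaps one of these, and no 5 of the listed blocks are pairwise disjoint, so 4 is the maximum.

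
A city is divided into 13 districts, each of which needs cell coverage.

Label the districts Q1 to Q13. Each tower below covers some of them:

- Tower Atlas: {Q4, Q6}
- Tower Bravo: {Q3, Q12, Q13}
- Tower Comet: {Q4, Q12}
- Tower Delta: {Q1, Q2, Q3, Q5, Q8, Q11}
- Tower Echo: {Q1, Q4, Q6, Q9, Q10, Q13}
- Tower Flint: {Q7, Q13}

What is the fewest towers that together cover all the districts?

Bravo and Delta and Echo and Flint together: Bravo ∪ Delta ∪ Echo ∪ Flint = {Q1, Q2, Q3, Q4, Q5, Q6, Q7, Q8, Q9, Q10, Q11, Q12, Q13} — every district is covered.
No 3 of the 6 towers cover everything (all 20 combinations miss at least one district), so 4 is optimal.

4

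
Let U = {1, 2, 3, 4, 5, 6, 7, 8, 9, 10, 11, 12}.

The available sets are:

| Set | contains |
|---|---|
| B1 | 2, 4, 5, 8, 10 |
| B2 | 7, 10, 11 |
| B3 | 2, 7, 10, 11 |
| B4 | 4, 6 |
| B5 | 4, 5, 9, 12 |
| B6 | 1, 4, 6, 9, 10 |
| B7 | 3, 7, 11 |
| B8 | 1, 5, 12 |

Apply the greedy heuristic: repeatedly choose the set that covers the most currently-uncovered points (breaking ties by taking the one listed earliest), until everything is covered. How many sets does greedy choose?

Greedy: pick B1 (covers 5 new) → pick B6 (covers 3 new) → pick B7 (covers 3 new) → pick B5 (covers 1 new). Total picks: 4.

4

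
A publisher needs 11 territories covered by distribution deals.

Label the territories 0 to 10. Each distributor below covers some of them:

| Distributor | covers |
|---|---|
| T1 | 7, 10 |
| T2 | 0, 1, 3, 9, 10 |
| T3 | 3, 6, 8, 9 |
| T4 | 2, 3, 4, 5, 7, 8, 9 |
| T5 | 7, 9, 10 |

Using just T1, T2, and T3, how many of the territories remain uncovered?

3

Union of T1, T2, T3 = {0, 1, 3, 6, 7, 8, 9, 10}.
Not covered: 2, 4, 5 — 3 territories.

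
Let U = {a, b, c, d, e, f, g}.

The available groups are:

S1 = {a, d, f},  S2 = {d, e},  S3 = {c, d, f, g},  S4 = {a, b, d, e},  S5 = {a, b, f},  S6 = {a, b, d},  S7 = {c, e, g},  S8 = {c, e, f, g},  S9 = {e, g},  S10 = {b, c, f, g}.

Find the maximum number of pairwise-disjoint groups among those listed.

S1, S7 are pairwise disjoint (S1={a,d,f}; S7={c,e,g}).
Every remaining group overlaps one of these, and no 3 of the listed groups are pairwise disjoint, so 2 is the maximum.

2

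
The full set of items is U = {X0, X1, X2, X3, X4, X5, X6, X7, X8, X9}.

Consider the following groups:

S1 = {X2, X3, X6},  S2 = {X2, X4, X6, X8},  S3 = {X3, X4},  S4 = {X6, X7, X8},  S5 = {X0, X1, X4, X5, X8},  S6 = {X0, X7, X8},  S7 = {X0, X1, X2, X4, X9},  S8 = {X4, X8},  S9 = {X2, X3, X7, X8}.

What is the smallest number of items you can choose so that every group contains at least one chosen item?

The 3 items {X2, X3, X8} hit every group.
No choice of 2 items meets every group, so 3 is the minimum.

3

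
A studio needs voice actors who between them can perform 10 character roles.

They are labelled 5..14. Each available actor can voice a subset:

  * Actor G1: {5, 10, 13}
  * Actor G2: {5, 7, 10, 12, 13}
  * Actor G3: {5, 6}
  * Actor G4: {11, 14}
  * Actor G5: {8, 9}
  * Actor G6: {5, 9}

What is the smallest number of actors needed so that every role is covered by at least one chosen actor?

4

Take {G2, G3, G4, G5}. Their union is {5, 6, 7, 8, 9, 10, 11, 12, 13, 14}, which is all 10 roles.
Only G2 contains 7, so G2 is forced; the remaining 5 roles need at least 3 more actors (each remaining actor adds at most 2) — so at least 4 actors are needed, and 4 is optimal.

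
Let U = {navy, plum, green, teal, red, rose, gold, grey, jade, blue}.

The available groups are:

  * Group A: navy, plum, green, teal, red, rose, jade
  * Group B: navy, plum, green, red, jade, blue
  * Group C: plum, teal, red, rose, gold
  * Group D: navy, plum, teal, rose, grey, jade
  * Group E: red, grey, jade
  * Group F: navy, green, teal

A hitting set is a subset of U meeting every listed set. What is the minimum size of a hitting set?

Take H = {teal, jade}. Each listed group contains at least one of these, so H is a hitting set of size 2.
The groups E, F are pairwise disjoint, so any hitting set needs a separate item for each — at least 2. Hence 2 is optimal.

2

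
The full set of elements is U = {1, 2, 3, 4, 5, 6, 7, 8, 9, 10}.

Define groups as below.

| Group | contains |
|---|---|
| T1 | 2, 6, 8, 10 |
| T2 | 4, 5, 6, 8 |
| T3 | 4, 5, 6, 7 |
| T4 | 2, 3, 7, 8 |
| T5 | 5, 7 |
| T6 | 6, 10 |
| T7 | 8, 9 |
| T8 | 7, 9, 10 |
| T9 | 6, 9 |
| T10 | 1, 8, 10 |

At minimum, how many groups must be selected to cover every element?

T2, T4, T8, and T10 cover everything between them: the union {1, 2, 3, 4, 5, 6, 7, 8, 9, 10} is all of U.
No 3 of the 10 groups cover everything (all 120 combinations miss at least one element), so 4 is optimal.

4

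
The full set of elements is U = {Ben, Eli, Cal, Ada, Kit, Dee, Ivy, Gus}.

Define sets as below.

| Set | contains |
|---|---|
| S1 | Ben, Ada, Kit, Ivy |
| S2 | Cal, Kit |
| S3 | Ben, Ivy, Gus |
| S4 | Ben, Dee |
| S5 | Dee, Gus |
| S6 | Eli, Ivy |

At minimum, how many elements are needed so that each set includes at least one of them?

3

H = {Kit, Dee, Ivy} meets every set (each contains at least one member of H), and |H| = 3.
The sets S2, S4, S6 are pairwise disjoint, so any hitting set needs a separate element for each — at least 3. Hence 3 is optimal.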